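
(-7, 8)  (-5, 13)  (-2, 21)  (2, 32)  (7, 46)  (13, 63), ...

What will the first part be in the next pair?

20

First part — differences are 2, 3, 4, … (increasing by 1 each time): -7, -5, -2, 2, 7, 13 → 20.
Second part: 8, 13, 21, 32, 46, 63 → 83 (differences are 5, 8, 11, … (increasing by 3 each time)).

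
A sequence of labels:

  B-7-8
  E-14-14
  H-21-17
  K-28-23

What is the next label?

N-35-26

Letter: B, E, H, K → N (letters move forward 3 places in the alphabet).
Second component: +7 each step, so 7, 14, 21, 28 → 35.
Third component: alternating steps +6, +3, +6, +3, …; 8, 14, 17, 23 → 26.
So the next label is N-35-26.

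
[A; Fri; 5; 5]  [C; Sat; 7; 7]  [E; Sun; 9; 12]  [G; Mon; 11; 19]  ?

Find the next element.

[I; Tue; 13; 31]

For the letter, letters move forward 2 places in the alphabet: A, C, E, G → I.
Day: runs through the weekdays Mon→Sun, so Fri, Sat, Sun, Mon → Tue.
For the third value, +2 each step: 5, 7, 9, 11 → 13.
Fourth value: each term is the sum of the two before it; 5, 7, 12, 19 → 31.
So the next element is [I; Tue; 13; 31].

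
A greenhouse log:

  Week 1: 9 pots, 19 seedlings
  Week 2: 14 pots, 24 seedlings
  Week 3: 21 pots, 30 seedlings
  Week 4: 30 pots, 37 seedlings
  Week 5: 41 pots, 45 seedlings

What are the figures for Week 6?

Pots goes 9, 14, 21, 30, 41 → 54 (differences are 5, 7, 9, … (increasing by 2 each time)).
Seedlings: differences are 5, 6, 7, … (increasing by 1 each time); 19, 24, 30, 37, 45 → 54.
So the next record is 54 pots, 54 seedlings.

54 pots, 54 seedlings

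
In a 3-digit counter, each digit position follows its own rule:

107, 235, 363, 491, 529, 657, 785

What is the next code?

813

For the first digit, +1 each step, mod 10: 1, 2, 3, 4, 5, 6, 7 → 8.
Second digit: +3 each step, mod 10, so 0, 3, 6, 9, 2, 5, 8 → 1.
Third digit goes 7, 5, 3, 1, 9, 7, 5 → 3 (−2 each step, mod 10).
Putting it together: 813.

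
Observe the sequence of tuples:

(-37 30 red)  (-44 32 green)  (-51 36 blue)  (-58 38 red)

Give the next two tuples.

(-65 42 green), (-72 44 blue)

First value goes -37, -44, -51, -58 → -65 → -72 (−7 each step).
Second value goes 30, 32, 36, 38 → 42 → 44 (alternating steps +2, +4, +2, +4, …).
Colour — repeats red → green → blue: red, green, blue, red → green → blue.
Putting the parts together: (-65 42 green) and then (-72 44 blue).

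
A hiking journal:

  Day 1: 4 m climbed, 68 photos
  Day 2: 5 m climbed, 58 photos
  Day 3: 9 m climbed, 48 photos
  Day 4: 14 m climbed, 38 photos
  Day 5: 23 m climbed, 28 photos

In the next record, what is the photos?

Photos: −10 each step, so 68, 58, 48, 38, 28 → 18.

18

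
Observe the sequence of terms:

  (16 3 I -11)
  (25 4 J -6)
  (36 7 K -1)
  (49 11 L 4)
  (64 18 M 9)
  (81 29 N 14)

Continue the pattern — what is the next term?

(100 47 O 19)

For the first entry, perfect squares: 4², 5², 6², …: 16, 25, 36, 49, 64, 81 → 100.
For the second entry, each term is the sum of the two before it: 3, 4, 7, 11, 18, 29 → 47.
Letter goes I, J, K, L, M, N → O (letters move forward 1 place in the alphabet).
For the fourth entry, +5 each step: -11, -6, -1, 4, 9, 14 → 19.
Combining the parts gives (100 47 O 19).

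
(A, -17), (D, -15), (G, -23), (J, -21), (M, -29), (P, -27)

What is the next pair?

Letter — letters move forward 3 places in the alphabet: A, D, G, J, M, P → S.
Second part — alternating steps +2, −8, +2, −8, …: -17, -15, -23, -21, -29, -27 → -35.
So the next pair is (S, -35).

(S, -35)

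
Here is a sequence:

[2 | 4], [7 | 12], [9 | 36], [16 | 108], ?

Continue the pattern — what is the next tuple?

First entry: each term is the sum of the two before it, so 2, 7, 9, 16 → 25.
Second entry: ×3 each step; 4, 12, 36, 108 → 324.
Combining the parts gives [25 | 324].

[25 | 324]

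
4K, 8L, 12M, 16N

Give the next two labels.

For the first component, +4 each step: 4, 8, 12, 16 → 20 → 24.
Letter goes K, L, M, N → O → P (letters move forward 1 place in the alphabet).
So the next two labels are 20O and 24P.

20O then 24P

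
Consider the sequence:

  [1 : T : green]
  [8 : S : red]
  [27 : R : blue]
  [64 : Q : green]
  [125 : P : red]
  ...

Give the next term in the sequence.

First part — perfect cubes: 1³, 2³, 3³, …: 1, 8, 27, 64, 125 → 216.
Letter: T, S, R, Q, P → O (letters move back 1 place in the alphabet).
Colour — repeats green → red → blue: green, red, blue, green, red → blue.
Putting it together: [216 : O : blue].

[216 : O : blue]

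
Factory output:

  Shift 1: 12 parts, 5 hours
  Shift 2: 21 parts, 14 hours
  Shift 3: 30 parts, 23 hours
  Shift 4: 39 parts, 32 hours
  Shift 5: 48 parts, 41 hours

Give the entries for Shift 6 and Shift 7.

Parts: 12, 21, 30, 39, 48 → 57 → 66 (+9 each step).
Hours: always 7 less than the parts, so 5, 14, 23, 32, 41 → 50 → 59.
Putting the parts together: 57 parts, 50 hours and then 66 parts, 59 hours.

57 parts, 50 hours; 66 parts, 59 hours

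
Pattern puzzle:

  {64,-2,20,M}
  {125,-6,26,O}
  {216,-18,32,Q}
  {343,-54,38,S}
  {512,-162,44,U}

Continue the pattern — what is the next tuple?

First coordinate goes 64, 125, 216, 343, 512 → 729 (perfect cubes: 4³, 5³, 6³, …).
Second coordinate: ×3 each step; -2, -6, -18, -54, -162 → -486.
Third coordinate: 20, 26, 32, 38, 44 → 50 (+6 each step).
Letter goes M, O, Q, S, U → W (letters move forward 2 places in the alphabet).
Putting it together: {729,-486,50,W}.

{729,-486,50,W}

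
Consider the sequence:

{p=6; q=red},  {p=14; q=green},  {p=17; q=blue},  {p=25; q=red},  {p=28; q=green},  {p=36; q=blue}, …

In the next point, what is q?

red

P: 6, 14, 17, 25, 28, 36 → 39 (alternating steps +8, +3, +8, +3, …).
Q: repeats red → green → blue, so red, green, blue, red, green, blue → red.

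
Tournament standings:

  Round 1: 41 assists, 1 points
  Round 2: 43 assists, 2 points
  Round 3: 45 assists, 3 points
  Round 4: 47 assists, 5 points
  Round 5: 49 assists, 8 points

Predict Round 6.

51 assists, 13 points

Assists: +2 each step, so 41, 43, 45, 47, 49 → 51.
For the points, each term is the sum of the two before it: 1, 2, 3, 5, 8 → 13.
Combining the parts gives 51 assists, 13 points.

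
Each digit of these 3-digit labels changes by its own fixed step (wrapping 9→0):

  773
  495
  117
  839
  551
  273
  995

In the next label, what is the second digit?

First digit: 7, 4, 1, 8, 5, 2, 9 → 6 (−3 each step, mod 10).
Second digit: +2 each step, mod 10, so 7, 9, 1, 3, 5, 7, 9 → 1.
Third digit goes 3, 5, 7, 9, 1, 3, 5 → 7 (+2 each step, mod 10).

1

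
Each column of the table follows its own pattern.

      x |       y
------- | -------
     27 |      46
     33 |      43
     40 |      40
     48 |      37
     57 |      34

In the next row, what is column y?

Column y — −3 each step: 46, 43, 40, 37, 34 → 31.

31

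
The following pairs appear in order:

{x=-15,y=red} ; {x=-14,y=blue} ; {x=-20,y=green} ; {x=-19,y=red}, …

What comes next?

{x=-25,y=blue}

X: alternating steps +1, −6, +1, −6, …, so -15, -14, -20, -19 → -25.
Y: repeats red → blue → green; red, blue, green, red → blue.
So the next pair is {x=-25,y=blue}.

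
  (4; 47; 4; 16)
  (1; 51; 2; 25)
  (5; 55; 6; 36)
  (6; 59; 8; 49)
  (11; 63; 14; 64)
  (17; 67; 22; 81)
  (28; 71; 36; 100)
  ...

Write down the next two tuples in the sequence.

First part: each term is the sum of the two before it, so 4, 1, 5, 6, 11, 17, 28 → 45 → 73.
Second part: +4 each step; 47, 51, 55, 59, 63, 67, 71 → 75 → 79.
For the third part, each term is the sum of the two before it: 4, 2, 6, 8, 14, 22, 36 → 58 → 94.
Fourth part goes 16, 25, 36, 49, 64, 81, 100 → 121 → 144 (perfect squares: 4², 5², 6², …).
So the next two tuples are (45; 75; 58; 121) and (73; 79; 94; 144).

(45; 75; 58; 121), (73; 79; 94; 144)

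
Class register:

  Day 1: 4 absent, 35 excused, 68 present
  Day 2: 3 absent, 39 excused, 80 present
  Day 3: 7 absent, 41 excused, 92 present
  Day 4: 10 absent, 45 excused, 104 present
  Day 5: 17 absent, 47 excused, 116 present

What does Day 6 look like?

27 absent, 51 excused, 128 present

For the absent, each term is the sum of the two before it: 4, 3, 7, 10, 17 → 27.
Excused: alternating steps +4, +2, +4, +2, …; 35, 39, 41, 45, 47 → 51.
Present: +12 each step, so 68, 80, 92, 104, 116 → 128.
Putting it together: 27 absent, 51 excused, 128 present.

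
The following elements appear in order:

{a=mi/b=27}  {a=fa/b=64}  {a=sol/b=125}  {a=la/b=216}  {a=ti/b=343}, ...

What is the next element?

A: runs through the solfège scale do→ti; mi, fa, sol, la, ti → do.
B: perfect cubes: 3³, 4³, 5³, …; 27, 64, 125, 216, 343 → 512.
Putting it together: {a=do/b=512}.

{a=do/b=512}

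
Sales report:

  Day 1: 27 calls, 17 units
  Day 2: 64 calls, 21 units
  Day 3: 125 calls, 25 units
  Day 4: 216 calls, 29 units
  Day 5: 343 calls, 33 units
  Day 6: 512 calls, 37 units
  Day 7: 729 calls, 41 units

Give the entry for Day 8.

Calls goes 27, 64, 125, 216, 343, 512, 729 → 1000 (perfect cubes: 3³, 4³, 5³, …).
Units goes 17, 21, 25, 29, 33, 37, 41 → 45 (+4 each step).
So the next record is 1000 calls, 45 units.

1000 calls, 45 units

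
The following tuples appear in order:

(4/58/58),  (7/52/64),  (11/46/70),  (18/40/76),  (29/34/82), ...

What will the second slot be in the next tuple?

For the second slot, −6 each step: 58, 52, 46, 40, 34 → 28.

28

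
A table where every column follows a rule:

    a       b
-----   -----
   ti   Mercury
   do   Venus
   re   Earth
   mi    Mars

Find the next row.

fa  Jupiter

Column a: ti, do, re, mi → fa (runs through the solfège scale do→ti).
For the column b, runs through the planets Mercury→Neptune: Mercury, Venus, Earth, Mars → Jupiter.
Combining the parts gives fa  Jupiter.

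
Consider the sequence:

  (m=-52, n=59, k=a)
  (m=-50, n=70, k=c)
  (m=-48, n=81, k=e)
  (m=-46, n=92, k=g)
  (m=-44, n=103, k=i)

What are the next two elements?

M goes -52, -50, -48, -46, -44 → -42 → -40 (+2 each step).
N — +11 each step: 59, 70, 81, 92, 103 → 114 → 125.
K: a, c, e, g, i → k → m (letters move forward 2 places in the alphabet).
Putting the parts together: (m=-42, n=114, k=k) and then (m=-40, n=125, k=m).

(m=-42, n=114, k=k), (m=-40, n=125, k=m)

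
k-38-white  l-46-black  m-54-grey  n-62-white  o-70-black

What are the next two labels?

Letter: letters move forward 1 place in the alphabet; k, l, m, n, o → p → q.
Second component: 38, 46, 54, 62, 70 → 78 → 86 (+8 each step).
Shade: white, black, grey, white, black → grey → white (repeats white → black → grey).
Putting the parts together: p-78-grey and then q-86-white.

p-78-grey then q-86-white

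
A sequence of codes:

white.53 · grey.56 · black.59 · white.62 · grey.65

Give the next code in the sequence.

Shade goes white, grey, black, white, grey → black (repeats white → grey → black).
For the second component, +3 each step: 53, 56, 59, 62, 65 → 68.
So the next code is black.68.

black.68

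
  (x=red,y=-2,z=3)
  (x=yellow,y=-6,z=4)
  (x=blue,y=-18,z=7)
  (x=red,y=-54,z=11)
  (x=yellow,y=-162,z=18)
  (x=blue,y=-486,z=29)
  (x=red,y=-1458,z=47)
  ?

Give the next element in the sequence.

(x=yellow,y=-4374,z=76)

For the x, repeats red → yellow → blue: red, yellow, blue, red, yellow, blue, red → yellow.
For the y, ×3 each step: -2, -6, -18, -54, -162, -486, -1458 → -4374.
For the z, each term is the sum of the two before it: 3, 4, 7, 11, 18, 29, 47 → 76.
Putting it together: (x=yellow,y=-4374,z=76).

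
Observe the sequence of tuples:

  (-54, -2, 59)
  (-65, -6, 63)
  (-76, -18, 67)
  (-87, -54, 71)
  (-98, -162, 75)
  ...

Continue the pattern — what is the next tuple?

First slot: -54, -65, -76, -87, -98 → -109 (−11 each step).
For the second slot, ×3 each step: -2, -6, -18, -54, -162 → -486.
Third slot goes 59, 63, 67, 71, 75 → 79 (+4 each step).
Combining the parts gives (-109, -486, 79).

(-109, -486, 79)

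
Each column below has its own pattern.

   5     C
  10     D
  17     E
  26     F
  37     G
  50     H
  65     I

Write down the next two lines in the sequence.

82  J; 101  K

First component: differences are 5, 7, 9, … (increasing by 2 each time); 5, 10, 17, 26, 37, 50, 65 → 82 → 101.
Letter: letters move forward 1 place in the alphabet, so C, D, E, F, G, H, I → J → K.
Putting the parts together: 82  J and then 101  K.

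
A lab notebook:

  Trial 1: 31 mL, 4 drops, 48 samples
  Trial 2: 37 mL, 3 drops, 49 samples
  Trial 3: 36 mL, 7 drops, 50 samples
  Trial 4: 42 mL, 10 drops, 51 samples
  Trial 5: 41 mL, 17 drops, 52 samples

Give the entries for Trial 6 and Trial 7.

47 mL, 27 drops, 53 samples; 46 mL, 44 drops, 54 samples

ML: alternating steps +6, −1, +6, −1, …; 31, 37, 36, 42, 41 → 47 → 46.
Drops: each term is the sum of the two before it; 4, 3, 7, 10, 17 → 27 → 44.
Samples: +1 each step; 48, 49, 50, 51, 52 → 53 → 54.
So the next two records are 47 mL, 27 drops, 53 samples and 46 mL, 44 drops, 54 samples.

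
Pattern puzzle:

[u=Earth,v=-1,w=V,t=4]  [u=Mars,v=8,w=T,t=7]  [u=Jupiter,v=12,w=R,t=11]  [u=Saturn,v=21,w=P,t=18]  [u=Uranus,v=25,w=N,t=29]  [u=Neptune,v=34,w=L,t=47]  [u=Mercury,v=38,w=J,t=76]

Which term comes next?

[u=Venus,v=47,w=H,t=123]

U: runs through the planets Mercury→Neptune, so Earth, Mars, Jupiter, Saturn, Uranus, Neptune, Mercury → Venus.
V: -1, 8, 12, 21, 25, 34, 38 → 47 (alternating steps +9, +4, +9, +4, …).
W: V, T, R, P, N, L, J → H (letters move back 2 places in the alphabet).
For the t, each term is the sum of the two before it: 4, 7, 11, 18, 29, 47, 76 → 123.
So the next term is [u=Venus,v=47,w=H,t=123].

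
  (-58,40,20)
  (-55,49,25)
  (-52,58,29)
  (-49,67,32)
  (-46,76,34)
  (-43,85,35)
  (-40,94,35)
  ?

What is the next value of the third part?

Third part: 20, 25, 29, 32, 34, 35, 35 → 34 (differences are 5, 4, 3, … (decreasing by 1 each time)).

34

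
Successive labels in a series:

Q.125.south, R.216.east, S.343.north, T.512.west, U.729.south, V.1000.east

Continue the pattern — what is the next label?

W.1331.north

Letter goes Q, R, S, T, U, V → W (letters move forward 1 place in the alphabet).
For the second component, perfect cubes: 5³, 6³, 7³, …: 125, 216, 343, 512, 729, 1000 → 1331.
Direction: repeats south → east → north → west; south, east, north, west, south, east → north.
Combining the parts gives W.1331.north.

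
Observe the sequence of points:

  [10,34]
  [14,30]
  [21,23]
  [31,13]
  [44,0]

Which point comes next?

First value: differences are 4, 7, 10, … (increasing by 3 each time); 10, 14, 21, 31, 44 → 60.
Second value — together with the first value always sums to 44: 34, 30, 23, 13, 0 → -16.
Putting it together: [60,-16].

[60,-16]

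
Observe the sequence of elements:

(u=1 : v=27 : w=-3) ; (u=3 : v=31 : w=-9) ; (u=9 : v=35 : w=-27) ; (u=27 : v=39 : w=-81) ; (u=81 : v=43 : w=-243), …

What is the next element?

U — ×3 each step: 1, 3, 9, 27, 81 → 243.
For the v, +4 each step: 27, 31, 35, 39, 43 → 47.
W: ×3 each step, so -3, -9, -27, -81, -243 → -729.
Combining the parts gives (u=243 : v=47 : w=-729).

(u=243 : v=47 : w=-729)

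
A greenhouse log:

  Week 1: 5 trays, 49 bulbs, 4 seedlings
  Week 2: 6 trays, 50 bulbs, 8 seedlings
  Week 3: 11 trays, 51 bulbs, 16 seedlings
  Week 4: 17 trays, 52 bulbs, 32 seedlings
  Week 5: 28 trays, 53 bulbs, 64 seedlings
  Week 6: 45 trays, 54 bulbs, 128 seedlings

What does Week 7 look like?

Trays — each term is the sum of the two before it: 5, 6, 11, 17, 28, 45 → 73.
Bulbs: +1 each step; 49, 50, 51, 52, 53, 54 → 55.
Seedlings — ×2 each step: 4, 8, 16, 32, 64, 128 → 256.
So the next record is 73 trays, 55 bulbs, 256 seedlings.

73 trays, 55 bulbs, 256 seedlings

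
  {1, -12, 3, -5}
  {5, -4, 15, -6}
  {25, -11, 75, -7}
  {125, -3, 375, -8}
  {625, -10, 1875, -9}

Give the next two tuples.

First slot: ×5 each step; 1, 5, 25, 125, 625 → 3125 → 15625.
Second slot: -12, -4, -11, -3, -10 → -2 → -9 (alternating steps +8, −7, +8, −7, …).
Third slot: ×5 each step, so 3, 15, 75, 375, 1875 → 9375 → 46875.
Fourth slot goes -5, -6, -7, -8, -9 → -10 → -11 (−1 each step).
Putting the parts together: {3125, -2, 9375, -10} and then {15625, -9, 46875, -11}.

{3125, -2, 9375, -10}, {15625, -9, 46875, -11}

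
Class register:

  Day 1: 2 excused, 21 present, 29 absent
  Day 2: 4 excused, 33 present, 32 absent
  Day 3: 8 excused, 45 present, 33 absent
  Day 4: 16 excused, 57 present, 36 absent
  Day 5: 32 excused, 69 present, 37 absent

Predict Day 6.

Excused: ×2 each step; 2, 4, 8, 16, 32 → 64.
Present: +12 each step; 21, 33, 45, 57, 69 → 81.
Absent — alternating steps +3, +1, +3, +1, …: 29, 32, 33, 36, 37 → 40.
So the next record is 64 excused, 81 present, 40 absent.

64 excused, 81 present, 40 absent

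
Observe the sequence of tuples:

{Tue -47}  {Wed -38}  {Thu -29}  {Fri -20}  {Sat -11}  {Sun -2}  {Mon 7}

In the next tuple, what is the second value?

16

Second value — +9 each step: -47, -38, -29, -20, -11, -2, 7 → 16.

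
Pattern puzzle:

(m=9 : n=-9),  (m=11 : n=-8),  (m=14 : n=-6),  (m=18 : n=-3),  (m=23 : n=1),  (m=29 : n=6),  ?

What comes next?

For the m, differences are 2, 3, 4, … (increasing by 1 each time): 9, 11, 14, 18, 23, 29 → 36.
N: -9, -8, -6, -3, 1, 6 → 12 (differences are 1, 2, 3, … (increasing by 1 each time)).
So the next pair is (m=36 : n=12).

(m=36 : n=12)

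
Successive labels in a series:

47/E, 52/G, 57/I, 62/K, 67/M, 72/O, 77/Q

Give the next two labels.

First component: +5 each step; 47, 52, 57, 62, 67, 72, 77 → 82 → 87.
Letter: letters move forward 2 places in the alphabet, so E, G, I, K, M, O, Q → S → U.
So the next two labels are 82/S and 87/U.

82/S then 87/U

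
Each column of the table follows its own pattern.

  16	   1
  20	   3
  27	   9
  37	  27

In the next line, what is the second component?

81

Second component: ×3 each step, so 1, 3, 9, 27 → 81.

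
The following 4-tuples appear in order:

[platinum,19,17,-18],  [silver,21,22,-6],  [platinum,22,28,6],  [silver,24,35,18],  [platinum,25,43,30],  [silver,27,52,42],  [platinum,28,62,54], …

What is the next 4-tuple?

[silver,30,73,66]

Metal — alternates platinum ↔ silver: platinum, silver, platinum, silver, platinum, silver, platinum → silver.
Second value — alternating steps +2, +1, +2, +1, …: 19, 21, 22, 24, 25, 27, 28 → 30.
Third value: differences are 5, 6, 7, … (increasing by 1 each time); 17, 22, 28, 35, 43, 52, 62 → 73.
For the fourth value, +12 each step: -18, -6, 6, 18, 30, 42, 54 → 66.
Combining the parts gives [silver,30,73,66].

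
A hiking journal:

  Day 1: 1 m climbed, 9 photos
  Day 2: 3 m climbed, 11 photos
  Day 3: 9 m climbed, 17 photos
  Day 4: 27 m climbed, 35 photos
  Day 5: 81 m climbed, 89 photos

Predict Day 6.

243 m climbed, 251 photos

M climbed: ×3 each step; 1, 3, 9, 27, 81 → 243.
Photos: 9, 11, 17, 35, 89 → 251 (always 8 more than the m climbed).
So the next row is 243 m climbed, 251 photos.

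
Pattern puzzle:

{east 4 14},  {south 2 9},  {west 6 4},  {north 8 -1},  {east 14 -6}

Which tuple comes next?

{south 22 -11}

Direction goes east, south, west, north, east → south (repeats east → south → west → north).
Second component: 4, 2, 6, 8, 14 → 22 (each term is the sum of the two before it).
For the third component, −5 each step: 14, 9, 4, -1, -6 → -11.
Putting it together: {south 22 -11}.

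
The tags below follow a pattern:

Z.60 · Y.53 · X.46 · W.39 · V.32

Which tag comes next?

U.25

For the letter, letters move back 1 place in the alphabet: Z, Y, X, W, V → U.
Second component: 60, 53, 46, 39, 32 → 25 (−7 each step).
Combining the parts gives U.25.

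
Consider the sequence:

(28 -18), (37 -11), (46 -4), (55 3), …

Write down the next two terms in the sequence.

(64 10), (73 17)

First component: +9 each step; 28, 37, 46, 55 → 64 → 73.
For the second component, +7 each step: -18, -11, -4, 3 → 10 → 17.
So the next two terms are (64 10) and (73 17).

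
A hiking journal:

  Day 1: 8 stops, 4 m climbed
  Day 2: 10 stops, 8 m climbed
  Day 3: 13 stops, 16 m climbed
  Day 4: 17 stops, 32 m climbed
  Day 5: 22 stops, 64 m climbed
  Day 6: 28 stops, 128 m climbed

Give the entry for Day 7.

35 stops, 256 m climbed

For the stops, differences are 2, 3, 4, … (increasing by 1 each time): 8, 10, 13, 17, 22, 28 → 35.
M climbed: ×2 each step; 4, 8, 16, 32, 64, 128 → 256.
Putting it together: 35 stops, 256 m climbed.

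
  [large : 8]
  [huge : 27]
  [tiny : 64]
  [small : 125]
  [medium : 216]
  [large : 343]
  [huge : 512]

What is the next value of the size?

Size: repeats large → huge → tiny → small → medium; large, huge, tiny, small, medium, large, huge → tiny.

tiny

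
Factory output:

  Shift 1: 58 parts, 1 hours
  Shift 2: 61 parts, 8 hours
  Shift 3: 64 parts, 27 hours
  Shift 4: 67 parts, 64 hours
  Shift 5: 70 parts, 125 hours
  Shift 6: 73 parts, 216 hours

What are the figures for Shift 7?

Parts: +3 each step, so 58, 61, 64, 67, 70, 73 → 76.
Hours: 1, 8, 27, 64, 125, 216 → 343 (perfect cubes: 1³, 2³, 3³, …).
Putting it together: 76 parts, 343 hours.

76 parts, 343 hours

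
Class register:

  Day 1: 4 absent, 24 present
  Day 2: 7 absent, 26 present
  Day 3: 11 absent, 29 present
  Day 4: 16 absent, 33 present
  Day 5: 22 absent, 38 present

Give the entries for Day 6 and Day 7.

Absent: 4, 7, 11, 16, 22 → 29 → 37 (differences are 3, 4, 5, … (increasing by 1 each time)).
Present: 24, 26, 29, 33, 38 → 44 → 51 (differences are 2, 3, 4, … (increasing by 1 each time)).
So the next two lines are 29 absent, 44 present and 37 absent, 51 present.

29 absent, 44 present; 37 absent, 51 present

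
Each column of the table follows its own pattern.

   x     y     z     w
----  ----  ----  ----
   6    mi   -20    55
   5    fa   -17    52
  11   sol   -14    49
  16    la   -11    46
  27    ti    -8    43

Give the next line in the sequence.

43  do  -5  40

Column x goes 6, 5, 11, 16, 27 → 43 (each term is the sum of the two before it).
For the column y, runs through the solfège scale do→ti: mi, fa, sol, la, ti → do.
Column z — +3 each step: -20, -17, -14, -11, -8 → -5.
Column w — −3 each step: 55, 52, 49, 46, 43 → 40.
Putting it together: 43  do  -5  40.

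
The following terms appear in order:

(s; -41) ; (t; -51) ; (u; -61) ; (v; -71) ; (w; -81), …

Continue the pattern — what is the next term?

Letter: letters move forward 1 place in the alphabet; s, t, u, v, w → x.
For the second value, −10 each step: -41, -51, -61, -71, -81 → -91.
So the next term is (x; -91).

(x; -91)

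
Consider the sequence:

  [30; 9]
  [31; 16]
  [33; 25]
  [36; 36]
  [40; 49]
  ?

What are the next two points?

For the first slot, differences are 1, 2, 3, … (increasing by 1 each time): 30, 31, 33, 36, 40 → 45 → 51.
For the second slot, perfect squares: 3², 4², 5², …: 9, 16, 25, 36, 49 → 64 → 81.
So the next two points are [45; 64] and [51; 81].

[45; 64], [51; 81]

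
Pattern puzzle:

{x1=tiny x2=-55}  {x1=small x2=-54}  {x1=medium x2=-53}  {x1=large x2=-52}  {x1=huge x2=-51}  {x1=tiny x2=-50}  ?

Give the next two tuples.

{x1=small x2=-49}, {x1=medium x2=-48}

X1 — repeats tiny → small → medium → large → huge: tiny, small, medium, large, huge, tiny → small → medium.
X2: +1 each step; -55, -54, -53, -52, -51, -50 → -49 → -48.
Putting the parts together: {x1=small x2=-49} and then {x1=medium x2=-48}.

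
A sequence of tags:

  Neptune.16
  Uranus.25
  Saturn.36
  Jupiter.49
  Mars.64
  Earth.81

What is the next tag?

Venus.100

Planet: runs backward through the planets Mercury→Neptune; Neptune, Uranus, Saturn, Jupiter, Mars, Earth → Venus.
Second component: perfect squares: 4², 5², 6², …; 16, 25, 36, 49, 64, 81 → 100.
Putting it together: Venus.100.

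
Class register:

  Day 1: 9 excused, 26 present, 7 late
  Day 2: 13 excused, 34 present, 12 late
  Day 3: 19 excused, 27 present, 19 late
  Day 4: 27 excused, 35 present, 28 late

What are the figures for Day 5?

Excused: differences are 4, 6, 8, … (increasing by 2 each time), so 9, 13, 19, 27 → 37.
Present: alternating steps +8, −7, +8, −7, …, so 26, 34, 27, 35 → 28.
Late: differences are 5, 7, 9, … (increasing by 2 each time); 7, 12, 19, 28 → 39.
Putting it together: 37 excused, 28 present, 39 late.

37 excused, 28 present, 39 late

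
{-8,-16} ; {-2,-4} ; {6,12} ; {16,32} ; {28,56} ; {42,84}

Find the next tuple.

{58,116}

First value: differences are 6, 8, 10, … (increasing by 2 each time), so -8, -2, 6, 16, 28, 42 → 58.
Second value: always 2 × the first value, so -16, -4, 12, 32, 56, 84 → 116.
So the next tuple is {58,116}.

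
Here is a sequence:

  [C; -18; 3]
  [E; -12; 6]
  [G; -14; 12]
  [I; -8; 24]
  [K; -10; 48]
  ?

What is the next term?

[M; -4; 96]

Letter goes C, E, G, I, K → M (letters move forward 2 places in the alphabet).
Second component goes -18, -12, -14, -8, -10 → -4 (alternating steps +6, −2, +6, −2, …).
Third component: 3, 6, 12, 24, 48 → 96 (×2 each step).
Putting it together: [M; -4; 96].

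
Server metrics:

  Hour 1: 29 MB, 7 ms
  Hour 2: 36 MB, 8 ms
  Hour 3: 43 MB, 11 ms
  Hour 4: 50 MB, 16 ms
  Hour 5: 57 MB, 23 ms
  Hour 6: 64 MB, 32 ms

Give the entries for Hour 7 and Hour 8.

MB — +7 each step: 29, 36, 43, 50, 57, 64 → 71 → 78.
Ms: differences are 1, 3, 5, … (increasing by 2 each time), so 7, 8, 11, 16, 23, 32 → 43 → 56.
Putting the parts together: 71 MB, 43 ms and then 78 MB, 56 ms.

71 MB, 43 ms; 78 MB, 56 ms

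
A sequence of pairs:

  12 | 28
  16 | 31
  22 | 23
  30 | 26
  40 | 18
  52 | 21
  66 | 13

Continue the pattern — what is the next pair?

First part goes 12, 16, 22, 30, 40, 52, 66 → 82 (differences are 4, 6, 8, … (increasing by 2 each time)).
Second part: 28, 31, 23, 26, 18, 21, 13 → 16 (alternating steps +3, −8, +3, −8, …).
Putting it together: 82 | 16.

82 | 16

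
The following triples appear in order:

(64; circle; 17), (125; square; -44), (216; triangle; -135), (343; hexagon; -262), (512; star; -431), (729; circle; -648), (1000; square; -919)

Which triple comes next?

(1331; triangle; -1250)

First component: perfect cubes: 4³, 5³, 6³, …, so 64, 125, 216, 343, 512, 729, 1000 → 1331.
Shape goes circle, square, triangle, hexagon, star, circle, square → triangle (repeats circle → square → triangle → hexagon → star).
Third component: 17, -44, -135, -262, -431, -648, -919 → -1250 (together with the first component always sums to 81).
So the next triple is (1331; triangle; -1250).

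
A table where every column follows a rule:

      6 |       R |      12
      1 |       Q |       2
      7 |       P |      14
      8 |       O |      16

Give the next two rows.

First component — each term is the sum of the two before it: 6, 1, 7, 8 → 15 → 23.
For the letter, letters move back 1 place in the alphabet: R, Q, P, O → N → M.
Third component — always 2 × the first component: 12, 2, 14, 16 → 30 → 46.
So the next two rows are 15  N  30 and 23  M  46.

15  N  30; 23  M  46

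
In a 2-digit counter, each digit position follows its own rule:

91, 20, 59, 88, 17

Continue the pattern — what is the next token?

46

First digit — +3 each step, mod 10: 9, 2, 5, 8, 1 → 4.
Second digit — −1 each step, mod 10: 1, 0, 9, 8, 7 → 6.
Putting it together: 46.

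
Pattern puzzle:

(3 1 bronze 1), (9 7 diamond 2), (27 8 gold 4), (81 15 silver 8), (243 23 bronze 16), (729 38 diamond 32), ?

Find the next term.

(2187 61 gold 64)

First entry: ×3 each step; 3, 9, 27, 81, 243, 729 → 2187.
Second entry: each term is the sum of the two before it, so 1, 7, 8, 15, 23, 38 → 61.
For the rank, repeats bronze → diamond → gold → silver: bronze, diamond, gold, silver, bronze, diamond → gold.
Fourth entry: ×2 each step, so 1, 2, 4, 8, 16, 32 → 64.
So the next term is (2187 61 gold 64).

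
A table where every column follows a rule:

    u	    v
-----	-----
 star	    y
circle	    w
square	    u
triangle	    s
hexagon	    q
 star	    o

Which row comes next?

circle  m

Column u: repeats star → circle → square → triangle → hexagon, so star, circle, square, triangle, hexagon, star → circle.
For the column v, letters move back 2 places in the alphabet: y, w, u, s, q, o → m.
Combining the parts gives circle  m.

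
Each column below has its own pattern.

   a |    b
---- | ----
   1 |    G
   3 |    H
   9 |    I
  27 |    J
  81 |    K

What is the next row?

243  L

Column a goes 1, 3, 9, 27, 81 → 243 (×3 each step).
Column b: letters move forward 1 place in the alphabet, so G, H, I, J, K → L.
So the next row is 243  L.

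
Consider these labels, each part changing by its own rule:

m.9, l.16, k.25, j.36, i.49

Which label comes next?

Letter: letters move back 1 place in the alphabet, so m, l, k, j, i → h.
Second component: perfect squares: 3², 4², 5², …; 9, 16, 25, 36, 49 → 64.
Combining the parts gives h.64.

h.64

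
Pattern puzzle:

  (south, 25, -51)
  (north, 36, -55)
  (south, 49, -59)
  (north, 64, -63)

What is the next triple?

Direction goes south, north, south, north → south (alternates south ↔ north).
Second value: perfect squares: 5², 6², 7², …, so 25, 36, 49, 64 → 81.
Third value: −4 each step, so -51, -55, -59, -63 → -67.
Combining the parts gives (south, 81, -67).

(south, 81, -67)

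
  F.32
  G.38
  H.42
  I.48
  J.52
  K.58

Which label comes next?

Letter goes F, G, H, I, J, K → L (letters move forward 1 place in the alphabet).
Second component goes 32, 38, 42, 48, 52, 58 → 62 (alternating steps +6, +4, +6, +4, …).
Combining the parts gives L.62.

L.62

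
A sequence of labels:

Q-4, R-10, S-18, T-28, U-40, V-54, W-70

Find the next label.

Letter goes Q, R, S, T, U, V, W → X (letters move forward 1 place in the alphabet).
Second component goes 4, 10, 18, 28, 40, 54, 70 → 88 (differences are 6, 8, 10, … (increasing by 2 each time)).
Combining the parts gives X-88.

X-88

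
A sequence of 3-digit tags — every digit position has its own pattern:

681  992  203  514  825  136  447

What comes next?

First digit — +3 each step, mod 10: 6, 9, 2, 5, 8, 1, 4 → 7.
Second digit: +1 each step, mod 10, so 8, 9, 0, 1, 2, 3, 4 → 5.
Third digit — +1 each step, mod 10: 1, 2, 3, 4, 5, 6, 7 → 8.
Putting it together: 758.

758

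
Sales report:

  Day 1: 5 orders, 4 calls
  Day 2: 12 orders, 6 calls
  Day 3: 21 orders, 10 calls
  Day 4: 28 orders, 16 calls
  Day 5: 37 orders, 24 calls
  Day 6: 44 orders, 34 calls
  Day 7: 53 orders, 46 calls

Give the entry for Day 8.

60 orders, 60 calls

Orders goes 5, 12, 21, 28, 37, 44, 53 → 60 (alternating steps +7, +9, +7, +9, …).
Calls — differences are 2, 4, 6, … (increasing by 2 each time): 4, 6, 10, 16, 24, 34, 46 → 60.
So the next row is 60 orders, 60 calls.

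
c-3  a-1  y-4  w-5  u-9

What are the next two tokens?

s-14 then q-23

Letter: letters move back 2 places in the alphabet, wrapping A→Z, so c, a, y, w, u → s → q.
Second component: 3, 1, 4, 5, 9 → 14 → 23 (each term is the sum of the two before it).
Putting the parts together: s-14 and then q-23.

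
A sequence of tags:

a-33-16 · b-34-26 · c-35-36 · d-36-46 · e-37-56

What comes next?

f-38-66

Letter goes a, b, c, d, e → f (letters move forward 1 place in the alphabet).
Second component goes 33, 34, 35, 36, 37 → 38 (+1 each step).
For the third component, +10 each step: 16, 26, 36, 46, 56 → 66.
Combining the parts gives f-38-66.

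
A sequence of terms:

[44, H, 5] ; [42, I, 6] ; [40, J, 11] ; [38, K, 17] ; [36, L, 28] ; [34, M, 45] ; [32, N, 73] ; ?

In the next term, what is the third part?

118

For the third part, each term is the sum of the two before it: 5, 6, 11, 17, 28, 45, 73 → 118.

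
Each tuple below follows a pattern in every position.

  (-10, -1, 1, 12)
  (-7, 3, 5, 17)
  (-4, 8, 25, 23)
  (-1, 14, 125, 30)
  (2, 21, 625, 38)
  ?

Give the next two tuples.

(5, 29, 3125, 47), (8, 38, 15625, 57)

First value — +3 each step: -10, -7, -4, -1, 2 → 5 → 8.
For the second value, differences are 4, 5, 6, … (increasing by 1 each time): -1, 3, 8, 14, 21 → 29 → 38.
Third value goes 1, 5, 25, 125, 625 → 3125 → 15625 (×5 each step).
Fourth value: differences are 5, 6, 7, … (increasing by 1 each time); 12, 17, 23, 30, 38 → 47 → 57.
Putting the parts together: (5, 29, 3125, 47) and then (8, 38, 15625, 57).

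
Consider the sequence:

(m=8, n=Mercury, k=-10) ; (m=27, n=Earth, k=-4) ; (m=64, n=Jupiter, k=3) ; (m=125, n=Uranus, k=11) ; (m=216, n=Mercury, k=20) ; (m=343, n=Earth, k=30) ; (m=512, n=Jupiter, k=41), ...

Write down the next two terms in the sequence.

(m=729, n=Uranus, k=53), (m=1000, n=Mercury, k=66)

M: perfect cubes: 2³, 3³, 4³, …, so 8, 27, 64, 125, 216, 343, 512 → 729 → 1000.
N — repeats Mercury → Earth → Jupiter → Uranus: Mercury, Earth, Jupiter, Uranus, Mercury, Earth, Jupiter → Uranus → Mercury.
K — differences are 6, 7, 8, … (increasing by 1 each time): -10, -4, 3, 11, 20, 30, 41 → 53 → 66.
Putting the parts together: (m=729, n=Uranus, k=53) and then (m=1000, n=Mercury, k=66).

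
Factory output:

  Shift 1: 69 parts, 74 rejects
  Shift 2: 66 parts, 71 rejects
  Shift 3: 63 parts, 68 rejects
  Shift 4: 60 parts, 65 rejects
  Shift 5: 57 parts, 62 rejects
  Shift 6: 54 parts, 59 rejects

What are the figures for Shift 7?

Parts goes 69, 66, 63, 60, 57, 54 → 51 (−3 each step).
Rejects goes 74, 71, 68, 65, 62, 59 → 56 (always 5 more than the parts).
So the next line is 51 parts, 56 rejects.

51 parts, 56 rejects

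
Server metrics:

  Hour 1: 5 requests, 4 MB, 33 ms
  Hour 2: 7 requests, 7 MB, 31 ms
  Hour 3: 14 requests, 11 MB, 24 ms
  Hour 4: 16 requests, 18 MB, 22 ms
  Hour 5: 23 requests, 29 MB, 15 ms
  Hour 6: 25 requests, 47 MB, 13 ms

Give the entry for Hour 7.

32 requests, 76 MB, 6 ms

Requests — alternating steps +2, +7, +2, +7, …: 5, 7, 14, 16, 23, 25 → 32.
For the MB, each term is the sum of the two before it: 4, 7, 11, 18, 29, 47 → 76.
For the ms, together with the requests always sums to 38: 33, 31, 24, 22, 15, 13 → 6.
Putting it together: 32 requests, 76 MB, 6 ms.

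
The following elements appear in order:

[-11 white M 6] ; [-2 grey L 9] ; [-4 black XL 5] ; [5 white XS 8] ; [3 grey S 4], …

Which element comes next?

First component — alternating steps +9, −2, +9, −2, …: -11, -2, -4, 5, 3 → 12.
Shade — repeats white → grey → black: white, grey, black, white, grey → black.
Size: runs through clothing sizes XS→XL, so M, L, XL, XS, S → M.
For the fourth component, alternating steps +3, −4, +3, −4, …: 6, 9, 5, 8, 4 → 7.
So the next element is [12 black M 7].

[12 black M 7]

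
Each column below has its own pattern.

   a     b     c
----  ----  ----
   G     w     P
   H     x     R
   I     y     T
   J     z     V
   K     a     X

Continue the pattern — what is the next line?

L  b  Z

Column a: G, H, I, J, K → L (letters move forward 1 place in the alphabet).
Column b: letters move forward 1 place in the alphabet, wrapping Z→A, so w, x, y, z, a → b.
Column c — letters move forward 2 places in the alphabet: P, R, T, V, X → Z.
Putting it together: L  b  Z.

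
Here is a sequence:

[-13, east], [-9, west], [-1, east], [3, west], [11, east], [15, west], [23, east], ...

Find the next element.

First component — alternating steps +4, +8, +4, +8, …: -13, -9, -1, 3, 11, 15, 23 → 27.
For the direction, alternates east ↔ west: east, west, east, west, east, west, east → west.
Combining the parts gives [27, west].

[27, west]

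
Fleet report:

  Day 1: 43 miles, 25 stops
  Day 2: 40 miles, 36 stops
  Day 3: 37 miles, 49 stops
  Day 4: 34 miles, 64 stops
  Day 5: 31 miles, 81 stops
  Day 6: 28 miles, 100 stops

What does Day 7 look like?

For the miles, −3 each step: 43, 40, 37, 34, 31, 28 → 25.
Stops: perfect squares: 5², 6², 7², …, so 25, 36, 49, 64, 81, 100 → 121.
So the next row is 25 miles, 121 stops.

25 miles, 121 stops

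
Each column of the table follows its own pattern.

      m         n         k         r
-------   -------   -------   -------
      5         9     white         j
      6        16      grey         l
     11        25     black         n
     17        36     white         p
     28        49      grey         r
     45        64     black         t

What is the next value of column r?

v

Column r goes j, l, n, p, r, t → v (letters move forward 2 places in the alphabet).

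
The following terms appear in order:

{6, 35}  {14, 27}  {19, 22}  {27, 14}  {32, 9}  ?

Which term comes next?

{40, 1}

For the first entry, alternating steps +8, +5, +8, +5, …: 6, 14, 19, 27, 32 → 40.
Second entry: together with the first entry always sums to 41; 35, 27, 22, 14, 9 → 1.
So the next term is {40, 1}.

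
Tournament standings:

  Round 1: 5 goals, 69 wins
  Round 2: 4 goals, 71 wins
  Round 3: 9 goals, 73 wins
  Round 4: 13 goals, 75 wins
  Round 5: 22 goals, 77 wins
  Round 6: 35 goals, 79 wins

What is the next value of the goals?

57

For the goals, each term is the sum of the two before it: 5, 4, 9, 13, 22, 35 → 57.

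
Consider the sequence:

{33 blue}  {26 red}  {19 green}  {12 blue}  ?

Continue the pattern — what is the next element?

First component: −7 each step, so 33, 26, 19, 12 → 5.
Colour: repeats blue → red → green; blue, red, green, blue → red.
So the next element is {5 red}.

{5 red}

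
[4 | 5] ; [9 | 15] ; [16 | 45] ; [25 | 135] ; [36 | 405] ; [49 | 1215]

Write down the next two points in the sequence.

[64 | 3645], [81 | 10935]

For the first value, perfect squares: 2², 3², 4², …: 4, 9, 16, 25, 36, 49 → 64 → 81.
Second value: ×3 each step, so 5, 15, 45, 135, 405, 1215 → 3645 → 10935.
So the next two points are [64 | 3645] and [81 | 10935].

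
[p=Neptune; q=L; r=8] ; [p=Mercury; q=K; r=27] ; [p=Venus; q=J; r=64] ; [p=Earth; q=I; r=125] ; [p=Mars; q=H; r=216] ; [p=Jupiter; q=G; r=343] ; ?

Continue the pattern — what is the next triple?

[p=Saturn; q=F; r=512]

P: runs through the planets Mercury→Neptune; Neptune, Mercury, Venus, Earth, Mars, Jupiter → Saturn.
Q — letters move back 1 place in the alphabet: L, K, J, I, H, G → F.
R — perfect cubes: 2³, 3³, 4³, …: 8, 27, 64, 125, 216, 343 → 512.
So the next triple is [p=Saturn; q=F; r=512].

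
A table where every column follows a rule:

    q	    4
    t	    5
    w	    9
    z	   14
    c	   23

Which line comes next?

f  37

Letter — letters move forward 3 places in the alphabet, wrapping Z→A: q, t, w, z, c → f.
Second component goes 4, 5, 9, 14, 23 → 37 (each term is the sum of the two before it).
So the next line is f  37.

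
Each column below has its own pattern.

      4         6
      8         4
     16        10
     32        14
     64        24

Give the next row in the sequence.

First component goes 4, 8, 16, 32, 64 → 128 (×2 each step).
Second component: each term is the sum of the two before it, so 6, 4, 10, 14, 24 → 38.
So the next row is 128  38.

128  38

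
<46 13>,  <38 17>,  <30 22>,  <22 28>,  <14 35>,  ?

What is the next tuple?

First part: 46, 38, 30, 22, 14 → 6 (−8 each step).
Second part: 13, 17, 22, 28, 35 → 43 (differences are 4, 5, 6, … (increasing by 1 each time)).
Combining the parts gives <6 43>.

<6 43>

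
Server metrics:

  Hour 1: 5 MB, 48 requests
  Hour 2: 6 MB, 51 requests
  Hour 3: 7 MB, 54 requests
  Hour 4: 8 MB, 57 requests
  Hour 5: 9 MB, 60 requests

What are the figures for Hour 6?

For the MB, +1 each step: 5, 6, 7, 8, 9 → 10.
Requests: +3 each step, so 48, 51, 54, 57, 60 → 63.
Putting it together: 10 MB, 63 requests.

10 MB, 63 requests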